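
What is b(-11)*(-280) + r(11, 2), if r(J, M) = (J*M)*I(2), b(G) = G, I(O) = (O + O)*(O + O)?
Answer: 3432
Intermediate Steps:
I(O) = 4*O² (I(O) = (2*O)*(2*O) = 4*O²)
r(J, M) = 16*J*M (r(J, M) = (J*M)*(4*2²) = (J*M)*(4*4) = (J*M)*16 = 16*J*M)
b(-11)*(-280) + r(11, 2) = -11*(-280) + 16*11*2 = 3080 + 352 = 3432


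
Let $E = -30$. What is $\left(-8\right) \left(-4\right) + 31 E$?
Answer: $-898$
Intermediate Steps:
$\left(-8\right) \left(-4\right) + 31 E = \left(-8\right) \left(-4\right) + 31 \left(-30\right) = 32 - 930 = -898$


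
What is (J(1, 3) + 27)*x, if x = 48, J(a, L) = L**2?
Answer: 1728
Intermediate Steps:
(J(1, 3) + 27)*x = (3**2 + 27)*48 = (9 + 27)*48 = 36*48 = 1728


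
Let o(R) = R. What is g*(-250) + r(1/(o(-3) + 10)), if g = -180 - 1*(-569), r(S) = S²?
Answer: -4765249/49 ≈ -97250.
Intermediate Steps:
g = 389 (g = -180 + 569 = 389)
g*(-250) + r(1/(o(-3) + 10)) = 389*(-250) + (1/(-3 + 10))² = -97250 + (1/7)² = -97250 + (⅐)² = -97250 + 1/49 = -4765249/49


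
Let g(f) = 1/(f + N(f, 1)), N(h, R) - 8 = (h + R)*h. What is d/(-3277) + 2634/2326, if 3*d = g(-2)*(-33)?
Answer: 34539265/30489208 ≈ 1.1328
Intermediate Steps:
N(h, R) = 8 + h*(R + h) (N(h, R) = 8 + (h + R)*h = 8 + (R + h)*h = 8 + h*(R + h))
g(f) = 1/(8 + f² + 2*f) (g(f) = 1/(f + (8 + f² + 1*f)) = 1/(f + (8 + f² + f)) = 1/(f + (8 + f + f²)) = 1/(8 + f² + 2*f))
d = -11/8 (d = (-33/(8 + (-2)² + 2*(-2)))/3 = (-33/(8 + 4 - 4))/3 = (-33/8)/3 = ((⅛)*(-33))/3 = (⅓)*(-33/8) = -11/8 ≈ -1.3750)
d/(-3277) + 2634/2326 = -11/8/(-3277) + 2634/2326 = -11/8*(-1/3277) + 2634*(1/2326) = 11/26216 + 1317/1163 = 34539265/30489208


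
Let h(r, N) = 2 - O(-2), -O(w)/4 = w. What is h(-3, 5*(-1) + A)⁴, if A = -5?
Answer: 1296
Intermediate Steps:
O(w) = -4*w
h(r, N) = -6 (h(r, N) = 2 - (-4)*(-2) = 2 - 1*8 = 2 - 8 = -6)
h(-3, 5*(-1) + A)⁴ = (-6)⁴ = 1296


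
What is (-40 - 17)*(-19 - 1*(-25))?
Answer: -342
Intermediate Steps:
(-40 - 17)*(-19 - 1*(-25)) = -57*(-19 + 25) = -57*6 = -342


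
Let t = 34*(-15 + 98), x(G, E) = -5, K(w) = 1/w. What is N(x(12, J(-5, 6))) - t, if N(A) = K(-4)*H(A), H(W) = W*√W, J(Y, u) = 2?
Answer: -2822 + 5*I*√5/4 ≈ -2822.0 + 2.7951*I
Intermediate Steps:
H(W) = W^(3/2)
N(A) = -A^(3/2)/4 (N(A) = A^(3/2)/(-4) = -A^(3/2)/4)
t = 2822 (t = 34*83 = 2822)
N(x(12, J(-5, 6))) - t = -(-5)*I*√5/4 - 1*2822 = -(-5)*I*√5/4 - 2822 = 5*I*√5/4 - 2822 = -2822 + 5*I*√5/4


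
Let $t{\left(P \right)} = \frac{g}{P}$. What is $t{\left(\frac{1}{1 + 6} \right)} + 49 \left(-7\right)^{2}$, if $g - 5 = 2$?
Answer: $2450$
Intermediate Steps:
$g = 7$ ($g = 5 + 2 = 7$)
$t{\left(P \right)} = \frac{7}{P}$
$t{\left(\frac{1}{1 + 6} \right)} + 49 \left(-7\right)^{2} = \frac{7}{\frac{1}{1 + 6}} + 49 \left(-7\right)^{2} = \frac{7}{\frac{1}{7}} + 49 \cdot 49 = 7 \frac{1}{\frac{1}{7}} + 2401 = 7 \cdot 7 + 2401 = 49 + 2401 = 2450$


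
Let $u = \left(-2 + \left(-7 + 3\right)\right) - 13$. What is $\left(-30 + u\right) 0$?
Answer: $0$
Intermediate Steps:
$u = -19$ ($u = \left(-2 - 4\right) - 13 = -6 - 13 = -19$)
$\left(-30 + u\right) 0 = \left(-30 - 19\right) 0 = \left(-49\right) 0 = 0$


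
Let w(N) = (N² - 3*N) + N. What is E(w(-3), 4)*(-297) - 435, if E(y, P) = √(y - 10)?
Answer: -435 - 297*√5 ≈ -1099.1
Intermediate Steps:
w(N) = N² - 2*N
E(y, P) = √(-10 + y)
E(w(-3), 4)*(-297) - 435 = √(-10 - 3*(-2 - 3))*(-297) - 435 = √(-10 - 3*(-5))*(-297) - 435 = √(-10 + 15)*(-297) - 435 = √5*(-297) - 435 = -297*√5 - 435 = -435 - 297*√5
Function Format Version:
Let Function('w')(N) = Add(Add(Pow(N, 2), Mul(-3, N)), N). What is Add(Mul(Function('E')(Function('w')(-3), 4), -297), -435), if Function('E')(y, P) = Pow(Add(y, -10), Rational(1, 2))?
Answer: Add(-435, Mul(-297, Pow(5, Rational(1, 2)))) ≈ -1099.1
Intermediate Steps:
Function('w')(N) = Add(Pow(N, 2), Mul(-2, N))
Function('E')(y, P) = Pow(Add(-10, y), Rational(1, 2))
Add(Mul(Function('E')(Function('w')(-3), 4), -297), -435) = Add(Mul(Pow(Add(-10, Mul(-3, Add(-2, -3))), Rational(1, 2)), -297), -435) = Add(Mul(Pow(Add(-10, Mul(-3, -5)), Rational(1, 2)), -297), -435) = Add(Mul(Pow(Add(-10, 15), Rational(1, 2)), -297), -435) = Add(Mul(Pow(5, Rational(1, 2)), -297), -435) = Add(Mul(-297, Pow(5, Rational(1, 2))), -435) = Add(-435, Mul(-297, Pow(5, Rational(1, 2))))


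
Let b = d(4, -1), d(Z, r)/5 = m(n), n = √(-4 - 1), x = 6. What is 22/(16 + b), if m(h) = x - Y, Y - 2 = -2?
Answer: 11/23 ≈ 0.47826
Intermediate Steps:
n = I*√5 (n = √(-5) = I*√5 ≈ 2.2361*I)
Y = 0 (Y = 2 - 2 = 0)
m(h) = 6 (m(h) = 6 - 1*0 = 6 + 0 = 6)
d(Z, r) = 30 (d(Z, r) = 5*6 = 30)
b = 30
22/(16 + b) = 22/(16 + 30) = 22/46 = 22*(1/46) = 11/23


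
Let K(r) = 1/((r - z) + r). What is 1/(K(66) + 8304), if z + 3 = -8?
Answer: 143/1187473 ≈ 0.00012042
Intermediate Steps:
z = -11 (z = -3 - 8 = -11)
K(r) = 1/(11 + 2*r) (K(r) = 1/((r - 1*(-11)) + r) = 1/((r + 11) + r) = 1/((11 + r) + r) = 1/(11 + 2*r))
1/(K(66) + 8304) = 1/(1/(11 + 2*66) + 8304) = 1/(1/(11 + 132) + 8304) = 1/(1/143 + 8304) = 1/(1187473/143) = 143/1187473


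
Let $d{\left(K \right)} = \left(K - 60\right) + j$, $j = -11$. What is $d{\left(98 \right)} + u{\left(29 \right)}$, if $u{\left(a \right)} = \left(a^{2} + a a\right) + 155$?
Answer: $1864$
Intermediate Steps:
$d{\left(K \right)} = -71 + K$ ($d{\left(K \right)} = \left(K - 60\right) - 11 = \left(-60 + K\right) - 11 = -71 + K$)
$u{\left(a \right)} = 155 + 2 a^{2}$ ($u{\left(a \right)} = \left(a^{2} + a^{2}\right) + 155 = 2 a^{2} + 155 = 155 + 2 a^{2}$)
$d{\left(98 \right)} + u{\left(29 \right)} = \left(-71 + 98\right) + \left(155 + 2 \cdot 29^{2}\right) = 27 + \left(155 + 2 \cdot 841\right) = 27 + \left(155 + 1682\right) = 27 + 1837 = 1864$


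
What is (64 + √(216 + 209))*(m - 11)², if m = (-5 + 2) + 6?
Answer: 4096 + 320*√17 ≈ 5415.4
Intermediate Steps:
m = 3 (m = -3 + 6 = 3)
(64 + √(216 + 209))*(m - 11)² = (64 + √(216 + 209))*(3 - 11)² = (64 + √425)*(-8)² = (64 + 5*√17)*64 = 4096 + 320*√17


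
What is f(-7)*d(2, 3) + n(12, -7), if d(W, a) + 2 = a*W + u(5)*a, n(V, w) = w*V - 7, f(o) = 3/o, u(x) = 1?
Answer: -94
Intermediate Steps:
n(V, w) = -7 + V*w (n(V, w) = V*w - 7 = -7 + V*w)
d(W, a) = -2 + a + W*a (d(W, a) = -2 + (a*W + 1*a) = -2 + (W*a + a) = -2 + (a + W*a) = -2 + a + W*a)
f(-7)*d(2, 3) + n(12, -7) = (3/(-7))*(-2 + 3 + 2*3) + (-7 + 12*(-7)) = (3*(-⅐))*(-2 + 3 + 6) + (-7 - 84) = -3/7*7 - 91 = -3 - 91 = -94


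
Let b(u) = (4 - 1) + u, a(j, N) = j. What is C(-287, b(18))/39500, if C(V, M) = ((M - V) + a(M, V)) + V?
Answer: 21/19750 ≈ 0.0010633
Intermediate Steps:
b(u) = 3 + u
C(V, M) = 2*M (C(V, M) = ((M - V) + M) + V = (-V + 2*M) + V = 2*M)
C(-287, b(18))/39500 = (2*(3 + 18))/39500 = (2*21)*(1/39500) = 42*(1/39500) = 21/19750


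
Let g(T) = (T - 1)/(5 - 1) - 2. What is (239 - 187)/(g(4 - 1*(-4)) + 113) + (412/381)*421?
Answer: 78306100/171831 ≈ 455.72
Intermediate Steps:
g(T) = -9/4 + T/4 (g(T) = (-1 + T)/4 - 2 = (-1 + T)*(¼) - 2 = (-¼ + T/4) - 2 = -9/4 + T/4)
(239 - 187)/(g(4 - 1*(-4)) + 113) + (412/381)*421 = (239 - 187)/((-9/4 + (4 - 1*(-4))/4) + 113) + (412/381)*421 = 52/((-9/4 + (4 + 4)/4) + 113) + (412*(1/381))*421 = 52/((-9/4 + (¼)*8) + 113) + (412/381)*421 = 52/((-9/4 + 2) + 113) + 173452/381 = 52/(-¼ + 113) + 173452/381 = 52/(451/4) + 173452/381 = 52*(4/451) + 173452/381 = 208/451 + 173452/381 = 78306100/171831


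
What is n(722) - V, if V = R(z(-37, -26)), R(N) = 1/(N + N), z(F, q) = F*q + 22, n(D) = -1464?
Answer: -2881153/1968 ≈ -1464.0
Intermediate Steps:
z(F, q) = 22 + F*q
R(N) = 1/(2*N)
V = 1/1968 (V = 1/(2*(22 - 37*(-26))) = 1/(2*(22 + 962)) = (1/2)/984 = (1/2)*(1/984) = 1/1968 ≈ 0.00050813)
n(722) - V = -1464 - 1*1/1968 = -1464 - 1/1968 = -2881153/1968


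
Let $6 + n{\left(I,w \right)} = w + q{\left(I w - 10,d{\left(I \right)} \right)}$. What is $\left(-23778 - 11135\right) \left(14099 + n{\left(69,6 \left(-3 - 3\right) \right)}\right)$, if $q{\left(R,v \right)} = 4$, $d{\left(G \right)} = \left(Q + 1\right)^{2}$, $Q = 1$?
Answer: $-490911693$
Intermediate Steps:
$d{\left(G \right)} = 4$ ($d{\left(G \right)} = \left(1 + 1\right)^{2} = 2^{2} = 4$)
$n{\left(I,w \right)} = -2 + w$ ($n{\left(I,w \right)} = -6 + \left(w + 4\right) = -6 + \left(4 + w\right) = -2 + w$)
$\left(-23778 - 11135\right) \left(14099 + n{\left(69,6 \left(-3 - 3\right) \right)}\right) = \left(-23778 - 11135\right) \left(14099 + \left(-2 + 6 \left(-3 - 3\right)\right)\right) = - 34913 \left(14099 + \left(-2 + 6 \left(-6\right)\right)\right) = - 34913 \left(14099 - 38\right) = \left(-34913\right) 14061 = -490911693$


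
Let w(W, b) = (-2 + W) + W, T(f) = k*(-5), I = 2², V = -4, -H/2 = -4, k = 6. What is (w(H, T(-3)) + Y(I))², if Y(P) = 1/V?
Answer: 3025/16 ≈ 189.06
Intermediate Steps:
H = 8 (H = -2*(-4) = 8)
I = 4
T(f) = -30 (T(f) = 6*(-5) = -30)
Y(P) = -¼ (Y(P) = 1/(-4) = -¼)
w(W, b) = -2 + 2*W
(w(H, T(-3)) + Y(I))² = ((-2 + 2*8) - ¼)² = ((-2 + 16) - ¼)² = (14 - ¼)² = (55/4)² = 3025/16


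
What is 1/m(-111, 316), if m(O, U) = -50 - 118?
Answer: -1/168 ≈ -0.0059524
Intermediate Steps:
m(O, U) = -168
1/m(-111, 316) = 1/(-168) = -1/168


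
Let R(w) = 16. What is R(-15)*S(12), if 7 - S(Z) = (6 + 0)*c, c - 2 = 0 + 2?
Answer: -272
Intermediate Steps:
c = 4 (c = 2 + (0 + 2) = 2 + 2 = 4)
S(Z) = -17 (S(Z) = 7 - (6 + 0)*4 = 7 - 6*4 = 7 - 1*24 = 7 - 24 = -17)
R(-15)*S(12) = 16*(-17) = -272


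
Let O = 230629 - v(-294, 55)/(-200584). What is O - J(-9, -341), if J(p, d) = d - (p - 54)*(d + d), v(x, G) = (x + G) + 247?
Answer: 6868397329/25073 ≈ 2.7394e+5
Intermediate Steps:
v(x, G) = 247 + G + x (v(x, G) = (G + x) + 247 = 247 + G + x)
J(p, d) = d - 2*d*(-54 + p) (J(p, d) = d - (-54 + p)*2*d = d - 2*d*(-54 + p))
O = 5782560918/25073 (O = 230629 - (247 + 55 - 294)/(-200584) = 230629 - 8*(-1)/200584 = 230629 - 1*(-1/25073) = 230629 + 1/25073 = 5782560918/25073 ≈ 2.3063e+5)
O - J(-9, -341) = 5782560918/25073 - (-341)*(109 - 2*(-9)) = 5782560918/25073 - (-341)*(109 + 18) = 5782560918/25073 - (-341)*127 = 5782560918/25073 - 1*(-43307) = 5782560918/25073 + 43307 = 6868397329/25073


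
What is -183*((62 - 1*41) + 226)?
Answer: -45201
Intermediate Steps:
-183*((62 - 1*41) + 226) = -183*((62 - 41) + 226) = -183*(21 + 226) = -183*247 = -45201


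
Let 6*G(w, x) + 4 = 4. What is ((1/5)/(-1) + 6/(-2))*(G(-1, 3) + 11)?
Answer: -176/5 ≈ -35.200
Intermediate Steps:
G(w, x) = 0 (G(w, x) = -⅔ + (⅙)*4 = -⅔ + ⅔ = 0)
((1/5)/(-1) + 6/(-2))*(G(-1, 3) + 11) = ((1/5)/(-1) + 6/(-2))*(0 + 11) = ((1*(⅕))*(-1) + 6*(-½))*11 = ((⅕)*(-1) - 3)*11 = (-⅕ - 3)*11 = -16/5*11 = -176/5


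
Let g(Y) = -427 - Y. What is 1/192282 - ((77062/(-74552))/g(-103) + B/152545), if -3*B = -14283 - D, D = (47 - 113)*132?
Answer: -906798907900181/59041811090831760 ≈ -0.015359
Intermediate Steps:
D = -8712 (D = -66*132 = -8712)
B = 1857 (B = -(-14283 - 1*(-8712))/3 = -(-14283 + 8712)/3 = -⅓*(-5571) = 1857)
1/192282 - ((77062/(-74552))/g(-103) + B/152545) = 1/192282 - ((77062/(-74552))/(-427 - 1*(-103)) + 1857/152545) = 1/192282 - ((77062*(-1/74552))/(-427 + 103) + 1857*(1/152545)) = 1/192282 - (-38531/37276/(-324) + 1857/152545) = 1/192282 - (-38531/37276*(-1/324) + 1857/152545) = 1/192282 - (38531/12077424 + 1857/152545) = 1/192282 - 1*28305487763/1842350644080 = 1/192282 - 28305487763/1842350644080 = -906798907900181/59041811090831760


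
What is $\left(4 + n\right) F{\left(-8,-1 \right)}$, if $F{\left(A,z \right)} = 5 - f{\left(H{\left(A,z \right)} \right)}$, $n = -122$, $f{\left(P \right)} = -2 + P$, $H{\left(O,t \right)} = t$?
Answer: $-944$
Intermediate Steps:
$F{\left(A,z \right)} = 7 - z$ ($F{\left(A,z \right)} = 5 - \left(-2 + z\right) = 7 - z$)
$\left(4 + n\right) F{\left(-8,-1 \right)} = \left(4 - 122\right) \left(7 - -1\right) = - 118 \left(7 + 1\right) = \left(-118\right) 8 = -944$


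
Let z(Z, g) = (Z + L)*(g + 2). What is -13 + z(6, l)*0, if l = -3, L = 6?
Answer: -13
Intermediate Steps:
z(Z, g) = (2 + g)*(6 + Z) (z(Z, g) = (Z + 6)*(g + 2) = (6 + Z)*(2 + g) = (2 + g)*(6 + Z))
-13 + z(6, l)*0 = -13 + (12 + 2*6 + 6*(-3) + 6*(-3))*0 = -13 + (12 + 12 - 18 - 18)*0 = -13 - 12*0 = -13 + 0 = -13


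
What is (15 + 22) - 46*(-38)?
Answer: 1785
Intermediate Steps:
(15 + 22) - 46*(-38) = 37 + 1748 = 1785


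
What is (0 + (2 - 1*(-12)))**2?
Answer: 196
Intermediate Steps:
(0 + (2 - 1*(-12)))**2 = (0 + (2 + 12))**2 = (0 + 14)**2 = 14**2 = 196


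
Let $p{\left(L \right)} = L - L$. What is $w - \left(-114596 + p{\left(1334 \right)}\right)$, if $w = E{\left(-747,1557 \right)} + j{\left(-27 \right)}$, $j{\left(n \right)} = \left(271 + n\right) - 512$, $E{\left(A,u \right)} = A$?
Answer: $113581$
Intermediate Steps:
$j{\left(n \right)} = -241 + n$ ($j{\left(n \right)} = \left(271 + n\right) - 512 = -241 + n$)
$p{\left(L \right)} = 0$
$w = -1015$ ($w = -747 - 268 = -1015$)
$w - \left(-114596 + p{\left(1334 \right)}\right) = -1015 - \left(-114596 + 0\right) = -1015 - -114596 = -1015 + 114596 = 113581$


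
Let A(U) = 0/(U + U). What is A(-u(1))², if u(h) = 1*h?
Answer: 0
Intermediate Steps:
u(h) = h
A(U) = 0 (A(U) = 0/(2*U) = (1/(2*U))*0 = 0)
A(-u(1))² = 0² = 0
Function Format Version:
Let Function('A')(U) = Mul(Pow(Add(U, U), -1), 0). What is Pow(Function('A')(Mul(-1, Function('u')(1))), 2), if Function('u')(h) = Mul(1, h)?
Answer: 0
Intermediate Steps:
Function('u')(h) = h
Function('A')(U) = 0 (Function('A')(U) = Mul(Pow(Mul(2, U), -1), 0) = Mul(Mul(Rational(1, 2), Pow(U, -1)), 0) = 0)
Pow(Function('A')(Mul(-1, Function('u')(1))), 2) = Pow(0, 2) = 0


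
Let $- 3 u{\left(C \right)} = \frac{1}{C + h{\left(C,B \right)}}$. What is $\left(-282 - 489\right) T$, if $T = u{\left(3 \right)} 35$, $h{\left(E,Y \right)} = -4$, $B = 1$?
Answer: $-8995$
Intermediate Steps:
$u{\left(C \right)} = - \frac{1}{3 \left(-4 + C\right)}$ ($u{\left(C \right)} = - \frac{1}{3 \left(C - 4\right)} = - \frac{1}{3 \left(-4 + C\right)}$)
$T = \frac{35}{3}$ ($T = - \frac{1}{-12 + 3 \cdot 3} \cdot 35 = - \frac{1}{-12 + 9} \cdot 35 = - \frac{1}{-3} \cdot 35 = \left(-1\right) \left(- \frac{1}{3}\right) 35 = \frac{1}{3} \cdot 35 = \frac{35}{3} \approx 11.667$)
$\left(-282 - 489\right) T = \left(-282 - 489\right) \frac{35}{3} = \left(-771\right) \frac{35}{3} = -8995$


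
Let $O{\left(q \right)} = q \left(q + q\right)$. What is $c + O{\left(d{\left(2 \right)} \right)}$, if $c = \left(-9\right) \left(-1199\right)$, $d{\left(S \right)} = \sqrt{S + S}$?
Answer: $10799$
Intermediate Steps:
$d{\left(S \right)} = \sqrt{2} \sqrt{S}$ ($d{\left(S \right)} = \sqrt{2 S} = \sqrt{2} \sqrt{S}$)
$c = 10791$
$O{\left(q \right)} = 2 q^{2}$ ($O{\left(q \right)} = q 2 q = 2 q^{2}$)
$c + O{\left(d{\left(2 \right)} \right)} = 10791 + 2 \left(\sqrt{2} \sqrt{2}\right)^{2} = 10791 + 2 \cdot 2^{2} = 10791 + 2 \cdot 4 = 10791 + 8 = 10799$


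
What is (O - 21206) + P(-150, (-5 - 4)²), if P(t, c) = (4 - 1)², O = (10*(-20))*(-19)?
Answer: -17397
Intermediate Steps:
O = 3800 (O = -200*(-19) = 3800)
P(t, c) = 9 (P(t, c) = 3² = 9)
(O - 21206) + P(-150, (-5 - 4)²) = (3800 - 21206) + 9 = -17406 + 9 = -17397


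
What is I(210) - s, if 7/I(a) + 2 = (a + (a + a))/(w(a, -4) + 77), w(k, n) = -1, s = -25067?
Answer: 5991279/239 ≈ 25068.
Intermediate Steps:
I(a) = 7/(-2 + 3*a/76) (I(a) = 7/(-2 + (a + (a + a))/(-1 + 77)) = 7/(-2 + (a + 2*a)/76) = 7/(-2 + (3*a)*(1/76)) = 7/(-2 + 3*a/76))
I(210) - s = 532/(-152 + 3*210) - 1*(-25067) = 532/(-152 + 630) + 25067 = 532/478 + 25067 = 532*(1/478) + 25067 = 266/239 + 25067 = 5991279/239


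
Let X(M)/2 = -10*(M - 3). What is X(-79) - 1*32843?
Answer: -31203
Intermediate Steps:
X(M) = 60 - 20*M (X(M) = 2*(-10*(M - 3)) = 2*(-10*(-3 + M)) = 2*(30 - 10*M) = 60 - 20*M)
X(-79) - 1*32843 = (60 - 20*(-79)) - 1*32843 = (60 + 1580) - 32843 = 1640 - 32843 = -31203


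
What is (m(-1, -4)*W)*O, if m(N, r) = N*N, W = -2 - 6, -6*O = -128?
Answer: -512/3 ≈ -170.67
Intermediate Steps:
O = 64/3 (O = -1/6*(-128) = 64/3 ≈ 21.333)
W = -8
m(N, r) = N**2
(m(-1, -4)*W)*O = ((-1)**2*(-8))*(64/3) = (1*(-8))*(64/3) = -8*64/3 = -512/3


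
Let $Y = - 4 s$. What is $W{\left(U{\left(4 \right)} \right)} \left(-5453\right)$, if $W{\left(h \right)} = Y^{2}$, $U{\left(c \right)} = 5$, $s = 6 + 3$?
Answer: $-7067088$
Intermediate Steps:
$s = 9$
$Y = -36$ ($Y = \left(-4\right) 9 = -36$)
$W{\left(h \right)} = 1296$ ($W{\left(h \right)} = \left(-36\right)^{2} = 1296$)
$W{\left(U{\left(4 \right)} \right)} \left(-5453\right) = 1296 \left(-5453\right) = -7067088$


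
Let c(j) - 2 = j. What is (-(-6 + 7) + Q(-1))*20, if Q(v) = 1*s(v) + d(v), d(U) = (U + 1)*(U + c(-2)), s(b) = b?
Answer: -40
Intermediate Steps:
c(j) = 2 + j
d(U) = U*(1 + U) (d(U) = (U + 1)*(U + (2 - 2)) = (1 + U)*(U + 0) = (1 + U)*U = U*(1 + U))
Q(v) = v + v*(1 + v) (Q(v) = 1*v + v*(1 + v) = v + v*(1 + v))
(-(-6 + 7) + Q(-1))*20 = (-(-6 + 7) - (2 - 1))*20 = (-1*1 - 1*1)*20 = (-1 - 1)*20 = -2*20 = -40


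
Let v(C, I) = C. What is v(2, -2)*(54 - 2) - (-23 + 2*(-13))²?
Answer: -2297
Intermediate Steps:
v(2, -2)*(54 - 2) - (-23 + 2*(-13))² = 2*(54 - 2) - (-23 + 2*(-13))² = 2*52 - (-23 - 26)² = 104 - 1*(-49)² = 104 - 1*2401 = 104 - 2401 = -2297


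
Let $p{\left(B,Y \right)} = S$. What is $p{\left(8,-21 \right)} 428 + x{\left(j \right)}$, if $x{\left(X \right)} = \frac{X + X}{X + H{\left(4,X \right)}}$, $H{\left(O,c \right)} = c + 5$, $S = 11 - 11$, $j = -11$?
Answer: $\frac{22}{17} \approx 1.2941$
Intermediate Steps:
$S = 0$ ($S = 11 - 11 = 0$)
$H{\left(O,c \right)} = 5 + c$
$p{\left(B,Y \right)} = 0$
$x{\left(X \right)} = \frac{2 X}{5 + 2 X}$ ($x{\left(X \right)} = \frac{X + X}{X + \left(5 + X\right)} = \frac{2 X}{5 + 2 X}$)
$p{\left(8,-21 \right)} 428 + x{\left(j \right)} = 0 \cdot 428 + 2 \left(-11\right) \frac{1}{5 + 2 \left(-11\right)} = 0 + 2 \left(-11\right) \frac{1}{5 - 22} = 0 + 2 \left(-11\right) \frac{1}{-17} = 0 + 2 \left(-11\right) \left(- \frac{1}{17}\right) = 0 + \frac{22}{17} = \frac{22}{17}$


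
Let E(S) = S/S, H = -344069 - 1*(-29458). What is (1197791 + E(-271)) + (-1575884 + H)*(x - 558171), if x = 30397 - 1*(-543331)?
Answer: -29409232923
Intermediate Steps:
H = -314611 (H = -344069 + 29458 = -314611)
x = 573728 (x = 30397 + 543331 = 573728)
E(S) = 1
(1197791 + E(-271)) + (-1575884 + H)*(x - 558171) = (1197791 + 1) + (-1575884 - 314611)*(573728 - 558171) = 1197792 - 1890495*15557 = 1197792 - 29410430715 = -29409232923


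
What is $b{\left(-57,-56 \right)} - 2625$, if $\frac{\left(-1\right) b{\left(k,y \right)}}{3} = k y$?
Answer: $-12201$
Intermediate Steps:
$b{\left(k,y \right)} = - 3 k y$
$b{\left(-57,-56 \right)} - 2625 = \left(-3\right) \left(-57\right) \left(-56\right) - 2625 = -9576 - 2625 = -12201$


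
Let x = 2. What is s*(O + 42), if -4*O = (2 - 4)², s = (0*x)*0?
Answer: 0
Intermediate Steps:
s = 0 (s = (0*2)*0 = 0*0 = 0)
O = -1 (O = -(2 - 4)²/4 = -¼*(-2)² = -¼*4 = -1)
s*(O + 42) = 0*(-1 + 42) = 0*41 = 0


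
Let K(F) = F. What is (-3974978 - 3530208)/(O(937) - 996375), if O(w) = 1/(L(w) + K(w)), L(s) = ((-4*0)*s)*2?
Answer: 3516179641/466801687 ≈ 7.5325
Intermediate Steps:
L(s) = 0 (L(s) = (0*s)*2 = 0*2 = 0)
O(w) = 1/w (O(w) = 1/(0 + w) = 1/w)
(-3974978 - 3530208)/(O(937) - 996375) = (-3974978 - 3530208)/(1/937 - 996375) = -7505186/(1/937 - 996375) = -7505186/(-933603374/937) = -7505186*(-937/933603374) = 3516179641/466801687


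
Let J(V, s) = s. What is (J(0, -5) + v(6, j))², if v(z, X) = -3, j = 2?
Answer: 64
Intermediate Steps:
(J(0, -5) + v(6, j))² = (-5 - 3)² = (-8)² = 64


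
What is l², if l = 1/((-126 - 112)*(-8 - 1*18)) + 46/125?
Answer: 81095661529/598302250000 ≈ 0.13554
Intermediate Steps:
l = 284773/773500 (l = 1/((-238)*(-8 - 18)) + 46*(1/125) = -1/238/(-26) + 46/125 = -1/238*(-1/26) + 46/125 = 1/6188 + 46/125 = 284773/773500 ≈ 0.36816)
l² = (284773/773500)² = 81095661529/598302250000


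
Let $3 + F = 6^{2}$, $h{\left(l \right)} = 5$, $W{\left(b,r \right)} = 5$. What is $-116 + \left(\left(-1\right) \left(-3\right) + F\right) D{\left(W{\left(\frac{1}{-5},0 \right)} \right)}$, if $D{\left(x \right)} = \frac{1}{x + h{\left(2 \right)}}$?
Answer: $- \frac{562}{5} \approx -112.4$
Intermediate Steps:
$F = 33$ ($F = -3 + 6^{2} = -3 + 36 = 33$)
$D{\left(x \right)} = \frac{1}{5 + x}$ ($D{\left(x \right)} = \frac{1}{x + 5} = \frac{1}{5 + x}$)
$-116 + \left(\left(-1\right) \left(-3\right) + F\right) D{\left(W{\left(\frac{1}{-5},0 \right)} \right)} = -116 + \frac{\left(-1\right) \left(-3\right) + 33}{5 + 5} = -116 + \frac{3 + 33}{10} = -116 + 36 \cdot \frac{1}{10} = -116 + \frac{18}{5} = - \frac{562}{5}$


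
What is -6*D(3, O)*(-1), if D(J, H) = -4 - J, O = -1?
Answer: -42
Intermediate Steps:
-6*D(3, O)*(-1) = -6*(-4 - 1*3)*(-1) = -6*(-4 - 3)*(-1) = -6*(-7)*(-1) = 42*(-1) = -42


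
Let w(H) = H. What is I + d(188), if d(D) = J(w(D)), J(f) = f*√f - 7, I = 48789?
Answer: 48782 + 376*√47 ≈ 51360.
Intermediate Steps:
J(f) = -7 + f^(3/2) (J(f) = f^(3/2) - 7 = -7 + f^(3/2))
d(D) = -7 + D^(3/2)
I + d(188) = 48789 + (-7 + 188^(3/2)) = 48789 + (-7 + 376*√47) = 48782 + 376*√47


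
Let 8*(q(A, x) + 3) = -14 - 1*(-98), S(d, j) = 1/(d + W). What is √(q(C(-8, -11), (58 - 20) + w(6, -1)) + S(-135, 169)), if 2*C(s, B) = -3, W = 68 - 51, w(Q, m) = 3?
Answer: √26078/59 ≈ 2.7371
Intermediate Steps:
W = 17
C(s, B) = -3/2 (C(s, B) = (½)*(-3) = -3/2)
S(d, j) = 1/(17 + d) (S(d, j) = 1/(d + 17) = 1/(17 + d))
q(A, x) = 15/2 (q(A, x) = -3 + (-14 - 1*(-98))/8 = -3 + (-14 + 98)/8 = -3 + (⅛)*84 = -3 + 21/2 = 15/2)
√(q(C(-8, -11), (58 - 20) + w(6, -1)) + S(-135, 169)) = √(15/2 + 1/(17 - 135)) = √(15/2 + 1/(-118)) = √(15/2 - 1/118) = √(442/59) = √26078/59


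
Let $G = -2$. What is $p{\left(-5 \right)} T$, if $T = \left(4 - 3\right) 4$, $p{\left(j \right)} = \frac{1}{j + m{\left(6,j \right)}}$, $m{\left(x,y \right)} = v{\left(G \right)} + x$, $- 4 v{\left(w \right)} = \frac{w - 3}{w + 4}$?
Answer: $\frac{32}{13} \approx 2.4615$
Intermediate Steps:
$v{\left(w \right)} = - \frac{-3 + w}{4 \left(4 + w\right)}$ ($v{\left(w \right)} = - \frac{\left(w - 3\right) \frac{1}{w + 4}}{4} = - \frac{\left(-3 + w\right) \frac{1}{4 + w}}{4} = - \frac{\frac{1}{4 + w} \left(-3 + w\right)}{4} = - \frac{-3 + w}{4 \left(4 + w\right)}$)
$m{\left(x,y \right)} = \frac{5}{8} + x$ ($m{\left(x,y \right)} = \frac{3 - -2}{4 \left(4 - 2\right)} + x = \frac{3 + 2}{4 \cdot 2} + x = \frac{1}{4} \cdot \frac{1}{2} \cdot 5 + x = \frac{5}{8} + x$)
$p{\left(j \right)} = \frac{1}{\frac{53}{8} + j}$ ($p{\left(j \right)} = \frac{1}{j + \left(\frac{5}{8} + 6\right)} = \frac{1}{j + \frac{53}{8}} = \frac{1}{\frac{53}{8} + j}$)
$T = 4$ ($T = 1 \cdot 4 = 4$)
$p{\left(-5 \right)} T = \frac{8}{53 + 8 \left(-5\right)} 4 = \frac{8}{53 - 40} \cdot 4 = \frac{8}{13} \cdot 4 = \frac{32}{13}$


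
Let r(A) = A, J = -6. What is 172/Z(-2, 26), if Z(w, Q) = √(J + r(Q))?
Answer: 86*√5/5 ≈ 38.460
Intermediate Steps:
Z(w, Q) = √(-6 + Q)
172/Z(-2, 26) = 172/(√(-6 + 26)) = 172/(√20) = 172/((2*√5)) = 172*(√5/10) = 86*√5/5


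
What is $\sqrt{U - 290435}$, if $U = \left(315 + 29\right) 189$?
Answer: $i \sqrt{225419} \approx 474.78 i$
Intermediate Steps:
$U = 65016$ ($U = 344 \cdot 189 = 65016$)
$\sqrt{U - 290435} = \sqrt{65016 - 290435} = \sqrt{-225419} = i \sqrt{225419}$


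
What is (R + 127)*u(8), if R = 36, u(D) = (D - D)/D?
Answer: 0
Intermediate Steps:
u(D) = 0 (u(D) = 0/D = 0)
(R + 127)*u(8) = (36 + 127)*0 = 163*0 = 0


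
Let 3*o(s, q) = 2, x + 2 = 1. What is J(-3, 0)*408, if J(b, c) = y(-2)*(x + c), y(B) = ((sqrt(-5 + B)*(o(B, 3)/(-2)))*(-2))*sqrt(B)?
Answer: 272*sqrt(14) ≈ 1017.7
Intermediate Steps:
x = -1 (x = -2 + 1 = -1)
o(s, q) = 2/3 (o(s, q) = (1/3)*2 = 2/3)
y(B) = 2*sqrt(B)*sqrt(-5 + B)/3 (y(B) = ((sqrt(-5 + B)*((2/3)/(-2)))*(-2))*sqrt(B) = ((sqrt(-5 + B)*((2/3)*(-1/2)))*(-2))*sqrt(B) = ((sqrt(-5 + B)*(-1/3))*(-2))*sqrt(B) = (-sqrt(-5 + B)/3*(-2))*sqrt(B) = (2*sqrt(-5 + B)/3)*sqrt(B) = 2*sqrt(B)*sqrt(-5 + B)/3)
J(b, c) = -2*sqrt(14)*(-1 + c)/3 (J(b, c) = (2*sqrt(-2)*sqrt(-5 - 2)/3)*(-1 + c) = (2*(I*sqrt(2))*sqrt(-7)/3)*(-1 + c) = (2*(I*sqrt(2))*(I*sqrt(7))/3)*(-1 + c) = (-2*sqrt(14)/3)*(-1 + c) = -2*sqrt(14)*(-1 + c)/3)
J(-3, 0)*408 = (2*sqrt(14)*(1 - 1*0)/3)*408 = (2*sqrt(14)*(1 + 0)/3)*408 = ((2/3)*sqrt(14)*1)*408 = (2*sqrt(14)/3)*408 = 272*sqrt(14)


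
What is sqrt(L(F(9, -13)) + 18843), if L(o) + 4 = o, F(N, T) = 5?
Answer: 2*sqrt(4711) ≈ 137.27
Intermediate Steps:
L(o) = -4 + o
sqrt(L(F(9, -13)) + 18843) = sqrt((-4 + 5) + 18843) = sqrt(1 + 18843) = sqrt(18844) = 2*sqrt(4711)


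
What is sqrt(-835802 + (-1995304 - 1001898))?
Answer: 2*I*sqrt(958251) ≈ 1957.8*I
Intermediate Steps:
sqrt(-835802 + (-1995304 - 1001898)) = sqrt(-835802 - 2997202) = sqrt(-3833004) = 2*I*sqrt(958251)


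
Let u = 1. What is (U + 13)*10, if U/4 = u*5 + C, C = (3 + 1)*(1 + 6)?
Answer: 1450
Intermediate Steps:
C = 28 (C = 4*7 = 28)
U = 132 (U = 4*(1*5 + 28) = 4*(5 + 28) = 4*33 = 132)
(U + 13)*10 = (132 + 13)*10 = 145*10 = 1450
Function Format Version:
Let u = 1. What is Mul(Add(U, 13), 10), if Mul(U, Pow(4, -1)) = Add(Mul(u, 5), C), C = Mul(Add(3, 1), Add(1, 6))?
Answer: 1450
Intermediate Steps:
C = 28 (C = Mul(4, 7) = 28)
U = 132 (U = Mul(4, Add(Mul(1, 5), 28)) = Mul(4, Add(5, 28)) = Mul(4, 33) = 132)
Mul(Add(U, 13), 10) = Mul(Add(132, 13), 10) = Mul(145, 10) = 1450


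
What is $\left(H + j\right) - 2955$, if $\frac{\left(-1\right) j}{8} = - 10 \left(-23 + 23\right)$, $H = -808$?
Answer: $-3763$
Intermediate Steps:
$j = 0$ ($j = - 8 \left(- 10 \left(-23 + 23\right)\right) = - 8 \left(\left(-10\right) 0\right) = \left(-8\right) 0 = 0$)
$\left(H + j\right) - 2955 = \left(-808 + 0\right) - 2955 = -808 - 2955 = -3763$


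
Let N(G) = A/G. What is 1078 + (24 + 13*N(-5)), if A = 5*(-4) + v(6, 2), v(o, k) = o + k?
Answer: 5666/5 ≈ 1133.2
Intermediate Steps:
v(o, k) = k + o
A = -12 (A = 5*(-4) + (2 + 6) = -20 + 8 = -12)
N(G) = -12/G
1078 + (24 + 13*N(-5)) = 1078 + (24 + 13*(-12/(-5))) = 1078 + (24 + 13*(-12*(-⅕))) = 1078 + (24 + 13*(12/5)) = 1078 + (24 + 156/5) = 1078 + 276/5 = 5666/5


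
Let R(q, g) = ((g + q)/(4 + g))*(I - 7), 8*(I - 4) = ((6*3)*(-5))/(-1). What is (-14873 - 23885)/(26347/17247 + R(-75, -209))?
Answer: -68517070665/22905428 ≈ -2991.3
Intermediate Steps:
I = 61/4 (I = 4 + (((6*3)*(-5))/(-1))/8 = 4 + ((18*(-5))*(-1))/8 = 4 + (-90*(-1))/8 = 4 + (⅛)*90 = 4 + 45/4 = 61/4 ≈ 15.250)
R(q, g) = 33*(g + q)/(4*(4 + g)) (R(q, g) = ((g + q)/(4 + g))*(61/4 - 7) = ((g + q)/(4 + g))*(33/4) = 33*(g + q)/(4*(4 + g)))
(-14873 - 23885)/(26347/17247 + R(-75, -209)) = (-14873 - 23885)/(26347/17247 + 33*(-209 - 75)/(4*(4 - 209))) = -38758/(26347*(1/17247) + (33/4)*(-284)/(-205)) = -38758/(26347/17247 + (33/4)*(-1/205)*(-284)) = -38758/(26347/17247 + 2343/205) = -38758/45810856/3535635 = -38758*3535635/45810856 = -68517070665/22905428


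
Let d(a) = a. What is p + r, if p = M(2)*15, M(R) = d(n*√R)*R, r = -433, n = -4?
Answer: -433 - 120*√2 ≈ -602.71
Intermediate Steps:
M(R) = -4*R^(3/2) (M(R) = (-4*√R)*R = -4*R^(3/2))
p = -120*√2 (p = -8*√2*15 = -120*√2 ≈ -169.71)
p + r = -120*√2 - 433 = -433 - 120*√2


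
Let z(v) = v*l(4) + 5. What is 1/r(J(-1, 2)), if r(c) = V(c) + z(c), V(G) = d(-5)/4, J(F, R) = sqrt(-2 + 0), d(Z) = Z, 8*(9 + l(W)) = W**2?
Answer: 60/1793 + 112*I*sqrt(2)/1793 ≈ 0.033463 + 0.088339*I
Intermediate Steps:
l(W) = -9 + W**2/8
J(F, R) = I*sqrt(2) (J(F, R) = sqrt(-2) = I*sqrt(2))
V(G) = -5/4
z(v) = 5 - 7*v (z(v) = v*(-9 + (1/8)*4**2) + 5 = v*(-9 + (1/8)*16) + 5 = v*(-9 + 2) + 5 = v*(-7) + 5 = -7*v + 5 = 5 - 7*v)
r(c) = 15/4 - 7*c (r(c) = -5/4 + (5 - 7*c) = 15/4 - 7*c)
1/r(J(-1, 2)) = 1/(15/4 - 7*I*sqrt(2))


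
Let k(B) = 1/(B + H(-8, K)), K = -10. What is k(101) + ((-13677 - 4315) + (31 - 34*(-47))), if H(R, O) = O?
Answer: -1489032/91 ≈ -16363.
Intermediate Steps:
k(B) = 1/(-10 + B) (k(B) = 1/(B - 10) = 1/(-10 + B))
k(101) + ((-13677 - 4315) + (31 - 34*(-47))) = 1/(-10 + 101) + ((-13677 - 4315) + (31 - 34*(-47))) = 1/91 + (-17992 + (31 + 1598)) = 1/91 + (-17992 + 1629) = 1/91 - 16363 = -1489032/91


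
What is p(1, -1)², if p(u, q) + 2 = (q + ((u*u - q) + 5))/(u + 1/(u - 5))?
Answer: 36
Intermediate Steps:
p(u, q) = -2 + (5 + u²)/(u + 1/(-5 + u)) (p(u, q) = -2 + (q + ((u*u - q) + 5))/(u + 1/(u - 5)) = -2 + (q + ((u² - q) + 5))/(u + 1/(-5 + u)) = -2 + (q + (5 + u² - q))/(u + 1/(-5 + u)) = -2 + (5 + u²)/(u + 1/(-5 + u)))
p(1, -1)² = ((-27 + 1³ - 7*1² + 15*1)/(1 + 1² - 5*1))² = ((-27 + 1 - 7*1 + 15)/(1 + 1 - 5))² = ((-27 + 1 - 7 + 15)/(-3))² = (-⅓*(-18))² = 6² = 36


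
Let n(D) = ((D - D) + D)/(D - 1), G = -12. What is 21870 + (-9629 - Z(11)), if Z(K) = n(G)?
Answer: 159121/13 ≈ 12240.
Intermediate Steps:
n(D) = D/(-1 + D) (n(D) = (0 + D)/(-1 + D) = D/(-1 + D))
Z(K) = 12/13 (Z(K) = -12/(-1 - 12) = -12/(-13) = -12*(-1/13) = 12/13)
21870 + (-9629 - Z(11)) = 21870 + (-9629 - 1*12/13) = 21870 + (-9629 - 12/13) = 21870 - 125189/13 = 159121/13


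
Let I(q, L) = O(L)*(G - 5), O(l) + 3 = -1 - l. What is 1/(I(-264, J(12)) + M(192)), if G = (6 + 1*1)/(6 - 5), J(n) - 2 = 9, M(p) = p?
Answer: 1/162 ≈ 0.0061728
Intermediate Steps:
J(n) = 11 (J(n) = 2 + 9 = 11)
O(l) = -4 - l (O(l) = -3 + (-1 - l) = -4 - l)
G = 7 (G = (6 + 1)/1 = 7*1 = 7)
I(q, L) = -8 - 2*L (I(q, L) = (-4 - L)*(7 - 5) = (-4 - L)*2 = -8 - 2*L)
1/(I(-264, J(12)) + M(192)) = 1/((-8 - 2*11) + 192) = 1/((-8 - 22) + 192) = 1/(-30 + 192) = 1/162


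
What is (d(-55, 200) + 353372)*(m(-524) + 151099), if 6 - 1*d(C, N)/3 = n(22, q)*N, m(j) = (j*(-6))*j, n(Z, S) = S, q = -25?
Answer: -551242955230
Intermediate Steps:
m(j) = -6*j**2 (m(j) = (-6*j)*j = -6*j**2)
d(C, N) = 18 + 75*N (d(C, N) = 18 - (-75)*N = 18 + 75*N)
(d(-55, 200) + 353372)*(m(-524) + 151099) = ((18 + 75*200) + 353372)*(-6*(-524)**2 + 151099) = ((18 + 15000) + 353372)*(-6*274576 + 151099) = (15018 + 353372)*(-1647456 + 151099) = 368390*(-1496357) = -551242955230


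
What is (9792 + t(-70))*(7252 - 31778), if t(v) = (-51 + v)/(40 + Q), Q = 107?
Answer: -35300345378/147 ≈ -2.4014e+8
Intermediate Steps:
t(v) = -17/49 + v/147 (t(v) = (-51 + v)/(40 + 107) = (-51 + v)/147 = (-51 + v)*(1/147) = -17/49 + v/147)
(9792 + t(-70))*(7252 - 31778) = (9792 + (-17/49 + (1/147)*(-70)))*(7252 - 31778) = (9792 + (-17/49 - 10/21))*(-24526) = (9792 - 121/147)*(-24526) = (1439303/147)*(-24526) = -35300345378/147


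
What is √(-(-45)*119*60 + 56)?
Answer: 2*√80339 ≈ 566.88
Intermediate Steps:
√(-(-45)*119*60 + 56) = √(-45*(-119)*60 + 56) = √(5355*60 + 56) = √(321300 + 56) = √321356 = 2*√80339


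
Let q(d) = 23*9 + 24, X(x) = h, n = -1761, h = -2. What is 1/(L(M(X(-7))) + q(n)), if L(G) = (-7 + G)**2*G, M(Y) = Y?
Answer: 1/69 ≈ 0.014493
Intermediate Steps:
X(x) = -2
L(G) = G*(-7 + G)**2
q(d) = 231 (q(d) = 207 + 24 = 231)
1/(L(M(X(-7))) + q(n)) = 1/(-2*(-7 - 2)**2 + 231) = 1/(-2*(-9)**2 + 231) = 1/(-2*81 + 231) = 1/(-162 + 231) = 1/69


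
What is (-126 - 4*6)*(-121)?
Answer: 18150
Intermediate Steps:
(-126 - 4*6)*(-121) = (-126 - 24)*(-121) = -150*(-121) = 18150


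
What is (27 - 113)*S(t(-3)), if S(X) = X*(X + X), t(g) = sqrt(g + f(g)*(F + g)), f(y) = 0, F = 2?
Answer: 516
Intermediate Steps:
t(g) = sqrt(g) (t(g) = sqrt(g + 0*(2 + g)) = sqrt(g + 0) = sqrt(g))
S(X) = 2*X**2 (S(X) = X*(2*X) = 2*X**2)
(27 - 113)*S(t(-3)) = (27 - 113)*(2*(sqrt(-3))**2) = -172*(I*sqrt(3))**2 = -172*(-3) = -86*(-6) = 516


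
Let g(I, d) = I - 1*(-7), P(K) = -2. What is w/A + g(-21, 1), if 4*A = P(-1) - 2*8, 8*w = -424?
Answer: -20/9 ≈ -2.2222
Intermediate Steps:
w = -53 (w = (⅛)*(-424) = -53)
A = -9/2 (A = (-2 - 2*8)/4 = (-2 - 16)/4 = (¼)*(-18) = -9/2 ≈ -4.5000)
g(I, d) = 7 + I (g(I, d) = I + 7 = 7 + I)
w/A + g(-21, 1) = -53/(-9/2) + (7 - 21) = -2/9*(-53) - 14 = 106/9 - 14 = -20/9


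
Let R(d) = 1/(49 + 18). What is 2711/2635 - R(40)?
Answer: 179002/176545 ≈ 1.0139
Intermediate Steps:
R(d) = 1/67
2711/2635 - R(40) = 2711/2635 - 1*1/67 = 2711*(1/2635) - 1/67 = 2711/2635 - 1/67 = 179002/176545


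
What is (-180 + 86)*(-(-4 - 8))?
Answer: -1128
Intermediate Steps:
(-180 + 86)*(-(-4 - 8)) = -(-94)*(-12) = -94*12 = -1128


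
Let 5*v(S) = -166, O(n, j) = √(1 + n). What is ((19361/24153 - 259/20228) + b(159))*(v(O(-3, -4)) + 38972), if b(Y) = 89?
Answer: 1423467259703293/407139070 ≈ 3.4963e+6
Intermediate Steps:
v(S) = -166/5 (v(S) = (⅕)*(-166) = -166/5)
((19361/24153 - 259/20228) + b(159))*(v(O(-3, -4)) + 38972) = ((19361/24153 - 259/20228) + 89)*(-166/5 + 38972) = ((19361*(1/24153) - 259*1/20228) + 89)*(194694/5) = ((19361/24153 - 259/20228) + 89)*(194694/5) = (385378681/488566884 + 89)*(194694/5) = (43867831357/488566884)*(194694/5) = 1423467259703293/407139070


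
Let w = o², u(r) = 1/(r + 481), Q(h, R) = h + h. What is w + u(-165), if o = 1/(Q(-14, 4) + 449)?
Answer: 177557/56008156 ≈ 0.0031702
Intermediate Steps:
Q(h, R) = 2*h
u(r) = 1/(481 + r)
o = 1/421 (o = 1/(2*(-14) + 449) = 1/(-28 + 449) = 1/421 ≈ 0.0023753)
w = 1/177241 (w = (1/421)² = 1/177241 ≈ 5.6420e-6)
w + u(-165) = 1/177241 + 1/(481 - 165) = 1/177241 + 1/316 = 177557/56008156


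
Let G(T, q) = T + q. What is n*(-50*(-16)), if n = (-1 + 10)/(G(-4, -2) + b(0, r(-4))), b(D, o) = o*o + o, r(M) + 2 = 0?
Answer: -1800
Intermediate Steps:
r(M) = -2 (r(M) = -2 + 0 = -2)
b(D, o) = o + o² (b(D, o) = o² + o = o + o²)
n = -9/4 (n = (-1 + 10)/((-4 - 2) - 2*(1 - 2)) = 9/(-6 - 2*(-1)) = 9/(-6 + 2) = 9/(-4) = 9*(-¼) = -9/4 ≈ -2.2500)
n*(-50*(-16)) = -(-225)*(-16)/2 = -9/4*800 = -1800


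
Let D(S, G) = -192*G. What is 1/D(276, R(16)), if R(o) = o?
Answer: -1/3072 ≈ -0.00032552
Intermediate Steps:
1/D(276, R(16)) = 1/(-192*16) = 1/(-3072) = -1/3072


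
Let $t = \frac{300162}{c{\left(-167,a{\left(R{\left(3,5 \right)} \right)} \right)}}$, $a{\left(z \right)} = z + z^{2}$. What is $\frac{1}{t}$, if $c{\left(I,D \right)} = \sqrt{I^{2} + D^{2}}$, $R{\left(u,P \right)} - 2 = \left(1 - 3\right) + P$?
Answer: $\frac{\sqrt{28789}}{300162} \approx 0.00056527$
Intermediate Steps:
$R{\left(u,P \right)} = P$ ($R{\left(u,P \right)} = 2 + \left(\left(1 - 3\right) + P\right) = 2 + \left(-2 + P\right) = P$)
$c{\left(I,D \right)} = \sqrt{D^{2} + I^{2}}$
$t = \frac{300162 \sqrt{28789}}{28789}$ ($t = \frac{300162}{\sqrt{\left(5 \left(1 + 5\right)\right)^{2} + \left(-167\right)^{2}}} = \frac{300162}{\sqrt{\left(5 \cdot 6\right)^{2} + 27889}} = \frac{300162}{\sqrt{30^{2} + 27889}} = \frac{300162}{\sqrt{900 + 27889}} = \frac{300162}{\sqrt{28789}} = 300162 \frac{\sqrt{28789}}{28789} = \frac{300162 \sqrt{28789}}{28789} \approx 1769.1$)
$\frac{1}{t} = \frac{1}{\frac{300162}{28789} \sqrt{28789}} = \frac{\sqrt{28789}}{300162}$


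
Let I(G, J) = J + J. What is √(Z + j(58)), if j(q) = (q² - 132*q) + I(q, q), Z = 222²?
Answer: 6*√1253 ≈ 212.39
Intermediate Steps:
I(G, J) = 2*J
Z = 49284
j(q) = q² - 130*q (j(q) = (q² - 132*q) + 2*q = q² - 130*q)
√(Z + j(58)) = √(49284 + 58*(-130 + 58)) = √(49284 + 58*(-72)) = √(49284 - 4176) = √45108 = 6*√1253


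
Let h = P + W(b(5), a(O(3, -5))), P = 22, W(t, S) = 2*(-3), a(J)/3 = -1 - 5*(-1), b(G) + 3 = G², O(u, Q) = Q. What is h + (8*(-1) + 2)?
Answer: 10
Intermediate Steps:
b(G) = -3 + G²
a(J) = 12 (a(J) = 3*(-1 - 5*(-1)) = 3*(-1 + 5) = 3*4 = 12)
W(t, S) = -6
h = 16 (h = 22 - 6 = 16)
h + (8*(-1) + 2) = 16 + (8*(-1) + 2) = 16 + (-8 + 2) = 16 - 6 = 10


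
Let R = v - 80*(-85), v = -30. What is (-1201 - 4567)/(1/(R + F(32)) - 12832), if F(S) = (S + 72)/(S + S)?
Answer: 39058733/86893491 ≈ 0.44950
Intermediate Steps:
F(S) = (72 + S)/(2*S) (F(S) = (72 + S)/((2*S)) = (72 + S)*(1/(2*S)) = (72 + S)/(2*S))
R = 6770 (R = -30 - 80*(-85) = -30 + 6800 = 6770)
(-1201 - 4567)/(1/(R + F(32)) - 12832) = (-1201 - 4567)/(1/(6770 + (½)*(72 + 32)/32) - 12832) = -5768/(1/(6770 + (½)*(1/32)*104) - 12832) = -5768/(1/(6770 + 13/8) - 12832) = -5768/(1/(54173/8) - 12832) = -5768/(8/54173 - 12832) = -5768/(-695147928/54173) = -5768*(-54173/695147928) = 39058733/86893491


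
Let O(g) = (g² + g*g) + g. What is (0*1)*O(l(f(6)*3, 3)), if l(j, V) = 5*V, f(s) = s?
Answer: 0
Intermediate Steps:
O(g) = g + 2*g² (O(g) = (g² + g²) + g = 2*g² + g = g + 2*g²)
(0*1)*O(l(f(6)*3, 3)) = (0*1)*((5*3)*(1 + 2*(5*3))) = 0*(15*(1 + 2*15)) = 0*(15*(1 + 30)) = 0*(15*31) = 0*465 = 0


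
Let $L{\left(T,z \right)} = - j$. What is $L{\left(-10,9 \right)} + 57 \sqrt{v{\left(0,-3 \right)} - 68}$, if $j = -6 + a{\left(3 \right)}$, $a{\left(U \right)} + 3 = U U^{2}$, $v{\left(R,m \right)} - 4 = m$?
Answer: $-18 + 57 i \sqrt{67} \approx -18.0 + 466.56 i$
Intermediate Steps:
$v{\left(R,m \right)} = 4 + m$
$a{\left(U \right)} = -3 + U^{3}$ ($a{\left(U \right)} = -3 + U U^{2} = -3 + U^{3}$)
$j = 18$ ($j = -6 - \left(3 - 3^{3}\right) = -6 + \left(-3 + 27\right) = -6 + 24 = 18$)
$L{\left(T,z \right)} = -18$ ($L{\left(T,z \right)} = \left(-1\right) 18 = -18$)
$L{\left(-10,9 \right)} + 57 \sqrt{v{\left(0,-3 \right)} - 68} = -18 + 57 \sqrt{\left(4 - 3\right) - 68} = -18 + 57 \sqrt{1 - 68} = -18 + 57 \sqrt{-67} = -18 + 57 i \sqrt{67}$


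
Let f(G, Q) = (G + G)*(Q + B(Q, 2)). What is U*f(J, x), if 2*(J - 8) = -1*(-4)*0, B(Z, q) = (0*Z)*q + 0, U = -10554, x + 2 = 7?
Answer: -844320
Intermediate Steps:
x = 5 (x = -2 + 7 = 5)
B(Z, q) = 0 (B(Z, q) = 0*q + 0 = 0 + 0 = 0)
J = 8 (J = 8 + (-1*(-4)*0)/2 = 8 + (4*0)/2 = 8 + (½)*0 = 8 + 0 = 8)
f(G, Q) = 2*G*Q (f(G, Q) = (G + G)*(Q + 0) = (2*G)*Q = 2*G*Q)
U*f(J, x) = -21108*8*5 = -10554*80 = -844320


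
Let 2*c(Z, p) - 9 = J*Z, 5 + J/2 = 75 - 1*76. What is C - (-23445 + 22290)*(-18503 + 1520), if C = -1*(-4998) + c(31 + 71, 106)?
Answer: -39221949/2 ≈ -1.9611e+7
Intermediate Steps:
J = -12 (J = -10 + 2*(75 - 1*76) = -10 + 2*(75 - 76) = -10 + 2*(-1) = -10 - 2 = -12)
c(Z, p) = 9/2 - 6*Z (c(Z, p) = 9/2 + (-12*Z)/2 = 9/2 - 6*Z)
C = 8781/2 (C = -1*(-4998) + (9/2 - 6*(31 + 71)) = 4998 + (9/2 - 6*102) = 4998 + (9/2 - 612) = 4998 - 1215/2 = 8781/2 ≈ 4390.5)
C - (-23445 + 22290)*(-18503 + 1520) = 8781/2 - (-23445 + 22290)*(-18503 + 1520) = 8781/2 - (-1155)*(-16983) = 8781/2 - 1*19615365 = 8781/2 - 19615365 = -39221949/2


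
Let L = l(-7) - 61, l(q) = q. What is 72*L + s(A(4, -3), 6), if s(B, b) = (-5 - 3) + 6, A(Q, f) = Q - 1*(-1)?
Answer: -4898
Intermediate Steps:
A(Q, f) = 1 + Q (A(Q, f) = Q + 1 = 1 + Q)
s(B, b) = -2 (s(B, b) = -8 + 6 = -2)
L = -68 (L = -7 - 61 = -68)
72*L + s(A(4, -3), 6) = 72*(-68) - 2 = -4896 - 2 = -4898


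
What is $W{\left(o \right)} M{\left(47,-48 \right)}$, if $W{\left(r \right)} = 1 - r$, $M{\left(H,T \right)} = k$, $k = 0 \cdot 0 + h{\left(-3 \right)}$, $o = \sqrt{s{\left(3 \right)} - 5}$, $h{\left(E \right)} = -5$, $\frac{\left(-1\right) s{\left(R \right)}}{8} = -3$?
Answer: $-5 + 5 \sqrt{19} \approx 16.794$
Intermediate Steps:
$s{\left(R \right)} = 24$ ($s{\left(R \right)} = \left(-8\right) \left(-3\right) = 24$)
$o = \sqrt{19}$ ($o = \sqrt{24 - 5} = \sqrt{19} \approx 4.3589$)
$k = -5$ ($k = 0 \cdot 0 - 5 = 0 - 5 = -5$)
$M{\left(H,T \right)} = -5$
$W{\left(o \right)} M{\left(47,-48 \right)} = \left(1 - \sqrt{19}\right) \left(-5\right) = -5 + 5 \sqrt{19}$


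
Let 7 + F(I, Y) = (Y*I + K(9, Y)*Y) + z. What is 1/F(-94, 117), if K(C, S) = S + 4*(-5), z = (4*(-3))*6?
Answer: 1/272 ≈ 0.0036765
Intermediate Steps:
z = -72 (z = -12*6 = -72)
K(C, S) = -20 + S (K(C, S) = S - 20 = -20 + S)
F(I, Y) = -79 + I*Y + Y*(-20 + Y) (F(I, Y) = -7 + ((Y*I + (-20 + Y)*Y) - 72) = -7 + ((I*Y + Y*(-20 + Y)) - 72) = -7 + (-72 + I*Y + Y*(-20 + Y)) = -79 + I*Y + Y*(-20 + Y))
1/F(-94, 117) = 1/(-79 - 94*117 + 117*(-20 + 117)) = 1/(-79 - 10998 + 117*97) = 1/(-79 - 10998 + 11349) = 1/272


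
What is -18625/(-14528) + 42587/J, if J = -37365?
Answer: 77219189/542838720 ≈ 0.14225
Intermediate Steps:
-18625/(-14528) + 42587/J = -18625/(-14528) + 42587/(-37365) = -18625*(-1/14528) + 42587*(-1/37365) = 18625/14528 - 42587/37365 = 77219189/542838720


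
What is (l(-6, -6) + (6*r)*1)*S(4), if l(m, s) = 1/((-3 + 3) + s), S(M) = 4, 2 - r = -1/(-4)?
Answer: 124/3 ≈ 41.333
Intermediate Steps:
r = 7/4 (r = 2 - (-1)/(-4) = 2 - (-1)*(-1)/4 = 2 - 1*¼ = 2 - ¼ = 7/4 ≈ 1.7500)
l(m, s) = 1/s (l(m, s) = 1/(0 + s) = 1/s)
(l(-6, -6) + (6*r)*1)*S(4) = (1/(-6) + (6*(7/4))*1)*4 = (-⅙ + (21/2)*1)*4 = (-⅙ + 21/2)*4 = (31/3)*4 = 124/3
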